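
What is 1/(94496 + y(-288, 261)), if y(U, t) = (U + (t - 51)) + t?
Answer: 1/94679 ≈ 1.0562e-5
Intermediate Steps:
y(U, t) = -51 + U + 2*t (y(U, t) = (U + (-51 + t)) + t = (-51 + U + t) + t = -51 + U + 2*t)
1/(94496 + y(-288, 261)) = 1/(94496 + (-51 - 288 + 2*261)) = 1/(94496 + (-51 - 288 + 522)) = 1/(94496 + 183) = 1/94679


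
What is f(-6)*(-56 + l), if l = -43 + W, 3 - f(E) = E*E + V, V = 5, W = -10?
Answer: 4142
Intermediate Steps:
f(E) = -2 - E² (f(E) = 3 - (E*E + 5) = 3 - (E² + 5) = 3 - (5 + E²) = 3 + (-5 - E²) = -2 - E²)
l = -53 (l = -43 - 10 = -53)
f(-6)*(-56 + l) = (-2 - 1*(-6)²)*(-56 - 53) = (-2 - 1*36)*(-109) = (-2 - 36)*(-109) = -38*(-109) = 4142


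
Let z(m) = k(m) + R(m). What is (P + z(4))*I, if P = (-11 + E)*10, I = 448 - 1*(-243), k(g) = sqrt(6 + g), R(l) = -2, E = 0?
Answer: -77392 + 691*sqrt(10) ≈ -75207.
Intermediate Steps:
z(m) = -2 + sqrt(6 + m) (z(m) = sqrt(6 + m) - 2 = -2 + sqrt(6 + m))
I = 691 (I = 448 + 243 = 691)
P = -110 (P = (-11 + 0)*10 = -11*10 = -110)
(P + z(4))*I = (-110 + (-2 + sqrt(6 + 4)))*691 = (-110 + (-2 + sqrt(10)))*691 = (-112 + sqrt(10))*691 = -77392 + 691*sqrt(10)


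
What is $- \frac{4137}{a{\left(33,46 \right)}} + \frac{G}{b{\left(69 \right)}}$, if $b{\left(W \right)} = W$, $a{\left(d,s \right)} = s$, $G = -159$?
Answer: $- \frac{4243}{46} \approx -92.239$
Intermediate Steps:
$- \frac{4137}{a{\left(33,46 \right)}} + \frac{G}{b{\left(69 \right)}} = - \frac{4137}{46} - \frac{159}{69} = \left(-4137\right) \frac{1}{46} - \frac{53}{23} = - \frac{4137}{46} - \frac{53}{23} = - \frac{4243}{46}$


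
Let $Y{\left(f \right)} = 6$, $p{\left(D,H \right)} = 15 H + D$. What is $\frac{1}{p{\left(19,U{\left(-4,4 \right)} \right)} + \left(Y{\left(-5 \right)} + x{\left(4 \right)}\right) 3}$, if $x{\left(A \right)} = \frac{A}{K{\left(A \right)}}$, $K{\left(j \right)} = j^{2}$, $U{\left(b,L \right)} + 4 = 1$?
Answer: $- \frac{4}{29} \approx -0.13793$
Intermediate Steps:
$U{\left(b,L \right)} = -3$ ($U{\left(b,L \right)} = -4 + 1 = -3$)
$p{\left(D,H \right)} = D + 15 H$
$x{\left(A \right)} = \frac{1}{A}$ ($x{\left(A \right)} = \frac{A}{A^{2}} = \frac{1}{A}$)
$\frac{1}{p{\left(19,U{\left(-4,4 \right)} \right)} + \left(Y{\left(-5 \right)} + x{\left(4 \right)}\right) 3} = \frac{1}{\left(19 + 15 \left(-3\right)\right) + \left(6 + \frac{1}{4}\right) 3} = \frac{1}{\left(19 - 45\right) + \left(6 + \frac{1}{4}\right) 3} = \frac{1}{-26 + \frac{25}{4} \cdot 3} = \frac{1}{-26 + \frac{75}{4}} = \frac{1}{- \frac{29}{4}} = - \frac{4}{29}$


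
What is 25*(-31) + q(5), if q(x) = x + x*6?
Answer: -740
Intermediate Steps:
q(x) = 7*x (q(x) = x + 6*x = 7*x)
25*(-31) + q(5) = 25*(-31) + 7*5 = -775 + 35 = -740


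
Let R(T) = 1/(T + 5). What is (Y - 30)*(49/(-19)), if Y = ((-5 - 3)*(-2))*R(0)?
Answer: 6566/95 ≈ 69.116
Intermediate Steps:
R(T) = 1/(5 + T)
Y = 16/5 (Y = ((-5 - 3)*(-2))/(5 + 0) = -8*(-2)/5 = 16*(⅕) = 16/5 ≈ 3.2000)
(Y - 30)*(49/(-19)) = (16/5 - 30)*(49/(-19)) = -6566*(-1)/(5*19) = -134/5*(-49/19) = 6566/95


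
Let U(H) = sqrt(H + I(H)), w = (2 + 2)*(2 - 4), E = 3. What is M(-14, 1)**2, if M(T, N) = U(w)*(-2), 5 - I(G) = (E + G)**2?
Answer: -112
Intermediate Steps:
I(G) = 5 - (3 + G)**2
w = -8 (w = 4*(-2) = -8)
U(H) = sqrt(5 + H - (3 + H)**2) (U(H) = sqrt(H + (5 - (3 + H)**2)) = sqrt(5 + H - (3 + H)**2))
M(T, N) = -4*I*sqrt(7) (M(T, N) = sqrt(5 - 8 - (3 - 8)**2)*(-2) = sqrt(5 - 8 - 1*(-5)**2)*(-2) = sqrt(5 - 8 - 1*25)*(-2) = sqrt(5 - 8 - 25)*(-2) = sqrt(-28)*(-2) = (2*I*sqrt(7))*(-2) = -4*I*sqrt(7))
M(-14, 1)**2 = (-4*I*sqrt(7))**2 = -112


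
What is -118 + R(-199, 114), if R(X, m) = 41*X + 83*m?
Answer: 1185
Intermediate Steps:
-118 + R(-199, 114) = -118 + (41*(-199) + 83*114) = -118 + (-8159 + 9462) = -118 + 1303 = 1185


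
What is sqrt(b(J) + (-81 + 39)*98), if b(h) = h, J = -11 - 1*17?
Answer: 4*I*sqrt(259) ≈ 64.374*I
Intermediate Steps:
J = -28 (J = -11 - 17 = -28)
sqrt(b(J) + (-81 + 39)*98) = sqrt(-28 + (-81 + 39)*98) = sqrt(-28 - 42*98) = sqrt(-28 - 4116) = sqrt(-4144) = 4*I*sqrt(259)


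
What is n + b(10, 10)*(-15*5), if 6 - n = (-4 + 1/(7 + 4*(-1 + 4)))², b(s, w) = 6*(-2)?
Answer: 321441/361 ≈ 890.42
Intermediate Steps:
b(s, w) = -12
n = -3459/361 (n = 6 - (-4 + 1/(7 + 4*(-1 + 4)))² = 6 - (-4 + 1/(7 + 4*3))² = 6 - (-4 + 1/(7 + 12))² = 6 - (-4 + 1/19)² = 6 - (-75/19)² = 6 - 1*5625/361 = 6 - 5625/361 = -3459/361 ≈ -9.5817)
n + b(10, 10)*(-15*5) = -3459/361 - (-180)*5 = -3459/361 - 12*(-75) = -3459/361 + 900 = 321441/361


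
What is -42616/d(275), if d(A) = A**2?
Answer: -42616/75625 ≈ -0.56352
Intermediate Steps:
-42616/d(275) = -42616/(275**2) = -42616/75625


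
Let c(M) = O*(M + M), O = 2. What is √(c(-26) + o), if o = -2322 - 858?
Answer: 2*I*√821 ≈ 57.306*I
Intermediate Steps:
o = -3180
c(M) = 4*M (c(M) = 2*(M + M) = 2*(2*M) = 4*M)
√(c(-26) + o) = √(4*(-26) - 3180) = √(-104 - 3180) = √(-3284) = 2*I*√821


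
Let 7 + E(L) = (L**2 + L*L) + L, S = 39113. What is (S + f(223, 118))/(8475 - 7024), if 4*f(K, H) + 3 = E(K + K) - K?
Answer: 554497/5804 ≈ 95.537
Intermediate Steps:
E(L) = -7 + L + 2*L**2 (E(L) = -7 + ((L**2 + L*L) + L) = -7 + ((L**2 + L**2) + L) = -7 + (2*L**2 + L) = -7 + (L + 2*L**2) = -7 + L + 2*L**2)
f(K, H) = -5/2 + 2*K**2 + K/4 (f(K, H) = -3/4 + ((-7 + (K + K) + 2*(K + K)**2) - K)/4 = -3/4 + ((-7 + 2*K + 2*(2*K)**2) - K)/4 = -3/4 + ((-7 + 2*K + 2*(4*K**2)) - K)/4 = -3/4 + ((-7 + 2*K + 8*K**2) - K)/4 = -3/4 + (-7 + K + 8*K**2)/4 = -3/4 + (-7/4 + 2*K**2 + K/4) = -5/2 + 2*K**2 + K/4)
(S + f(223, 118))/(8475 - 7024) = (39113 + (-5/2 + 2*223**2 + (1/4)*223))/(8475 - 7024) = (39113 + (-5/2 + 2*49729 + 223/4))/1451 = (39113 + (-5/2 + 99458 + 223/4))*(1/1451) = (39113 + 398045/4)*(1/1451) = (554497/4)*(1/1451) = 554497/5804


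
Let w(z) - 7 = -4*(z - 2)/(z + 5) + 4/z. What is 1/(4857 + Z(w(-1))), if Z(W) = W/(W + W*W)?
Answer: 7/34000 ≈ 0.00020588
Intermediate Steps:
w(z) = 7 + 4/z - 4*(-2 + z)/(5 + z) (w(z) = 7 + (-4*(z - 2)/(z + 5) + 4/z) = 7 + (-4*(-2 + z)/(5 + z) + 4/z) = 7 + (4/z - 4*(-2 + z)/(5 + z)) = 7 + 4/z - 4*(-2 + z)/(5 + z))
Z(W) = W/(W + W²)
1/(4857 + Z(w(-1))) = 1/(4857 + 1/(1 + (20 + 3*(-1)² + 47*(-1))/((-1)*(5 - 1)))) = 1/(4857 + 1/(1 - 1*(20 + 3*1 - 47)/4)) = 1/(4857 + 1/(1 - 1*¼*(20 + 3 - 47))) = 1/(4857 + 1/(1 - 1*¼*(-24))) = 1/(4857 + 1/(1 + 6)) = 1/(4857 + 1/7) = 1/(4857 + ⅐) = 1/(34000/7) = 7/34000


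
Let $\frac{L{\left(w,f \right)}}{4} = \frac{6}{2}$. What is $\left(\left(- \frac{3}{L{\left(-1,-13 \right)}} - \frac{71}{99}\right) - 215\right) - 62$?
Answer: $- \frac{110075}{396} \approx -277.97$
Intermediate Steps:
$L{\left(w,f \right)} = 12$ ($L{\left(w,f \right)} = 4 \cdot \frac{6}{2} = 4 \cdot 6 \cdot \frac{1}{2} = 4 \cdot 3 = 12$)
$\left(\left(- \frac{3}{L{\left(-1,-13 \right)}} - \frac{71}{99}\right) - 215\right) - 62 = \left(\left(- \frac{3}{12} - \frac{71}{99}\right) - 215\right) - 62 = \left(\left(\left(-3\right) \frac{1}{12} - \frac{71}{99}\right) - 215\right) - 62 = \left(\left(- \frac{1}{4} - \frac{71}{99}\right) - 215\right) - 62 = \left(- \frac{383}{396} - 215\right) - 62 = - \frac{85523}{396} - 62 = - \frac{110075}{396}$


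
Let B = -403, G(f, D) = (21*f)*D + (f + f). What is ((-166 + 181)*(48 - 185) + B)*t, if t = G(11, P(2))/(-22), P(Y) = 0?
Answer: 2458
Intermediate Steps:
G(f, D) = 2*f + 21*D*f (G(f, D) = 21*D*f + 2*f = 2*f + 21*D*f)
t = -1 (t = (11*(2 + 21*0))/(-22) = (11*(2 + 0))*(-1/22) = (11*2)*(-1/22) = 22*(-1/22) = -1)
((-166 + 181)*(48 - 185) + B)*t = ((-166 + 181)*(48 - 185) - 403)*(-1) = (15*(-137) - 403)*(-1) = (-2055 - 403)*(-1) = -2458*(-1) = 2458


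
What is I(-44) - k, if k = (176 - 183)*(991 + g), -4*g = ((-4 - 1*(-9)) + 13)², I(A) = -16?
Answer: 6354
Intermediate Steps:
g = -81 (g = -((-4 - 1*(-9)) + 13)²/4 = -((-4 + 9) + 13)²/4 = -(5 + 13)²/4 = -¼*18² = -¼*324 = -81)
k = -6370 (k = (176 - 183)*(991 - 81) = -7*910 = -6370)
I(-44) - k = -16 - 1*(-6370) = -16 + 6370 = 6354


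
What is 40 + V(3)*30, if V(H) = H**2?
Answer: 310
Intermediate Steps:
40 + V(3)*30 = 40 + 3**2*30 = 40 + 9*30 = 40 + 270 = 310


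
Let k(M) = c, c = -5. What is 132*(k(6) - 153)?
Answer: -20856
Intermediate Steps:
k(M) = -5
132*(k(6) - 153) = 132*(-5 - 153) = 132*(-158) = -20856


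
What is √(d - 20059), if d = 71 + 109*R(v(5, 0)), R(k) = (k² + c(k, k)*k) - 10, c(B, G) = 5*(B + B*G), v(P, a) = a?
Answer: 3*I*√2342 ≈ 145.18*I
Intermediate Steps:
c(B, G) = 5*B + 5*B*G
R(k) = -10 + k² + 5*k²*(1 + k) (R(k) = (k² + (5*k*(1 + k))*k) - 10 = (k² + 5*k²*(1 + k)) - 10 = -10 + k² + 5*k²*(1 + k))
d = -1019 (d = 71 + 109*(-10 + 5*0³ + 6*0²) = 71 + 109*(-10 + 5*0 + 6*0) = 71 + 109*(-10 + 0 + 0) = 71 + 109*(-10) = 71 - 1090 = -1019)
√(d - 20059) = √(-1019 - 20059) = √(-21078) = 3*I*√2342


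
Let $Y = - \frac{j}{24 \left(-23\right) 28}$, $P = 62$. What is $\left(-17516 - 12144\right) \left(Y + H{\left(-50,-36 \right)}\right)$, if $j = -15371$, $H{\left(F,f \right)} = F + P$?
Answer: $- \frac{1261298915}{3864} \approx -3.2642 \cdot 10^{5}$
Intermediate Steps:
$H{\left(F,f \right)} = 62 + F$ ($H{\left(F,f \right)} = F + 62 = 62 + F$)
$Y = - \frac{15371}{15456}$ ($Y = - \frac{-15371}{24 \left(-23\right) 28} = - \frac{-15371}{\left(-552\right) 28} = - \frac{-15371}{-15456} = - \frac{\left(-15371\right) \left(-1\right)}{15456} = \left(-1\right) \frac{15371}{15456} = - \frac{15371}{15456} \approx -0.9945$)
$\left(-17516 - 12144\right) \left(Y + H{\left(-50,-36 \right)}\right) = \left(-17516 - 12144\right) \left(- \frac{15371}{15456} + \left(62 - 50\right)\right) = - 29660 \left(- \frac{15371}{15456} + 12\right) = \left(-29660\right) \frac{170101}{15456} = - \frac{1261298915}{3864}$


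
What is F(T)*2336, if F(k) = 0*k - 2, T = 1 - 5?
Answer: -4672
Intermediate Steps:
T = -4
F(k) = -2 (F(k) = 0 - 2 = -2)
F(T)*2336 = -2*2336 = -4672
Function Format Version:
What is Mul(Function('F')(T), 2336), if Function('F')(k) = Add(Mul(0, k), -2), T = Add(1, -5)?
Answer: -4672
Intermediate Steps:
T = -4
Function('F')(k) = -2 (Function('F')(k) = Add(0, -2) = -2)
Mul(Function('F')(T), 2336) = Mul(-2, 2336) = -4672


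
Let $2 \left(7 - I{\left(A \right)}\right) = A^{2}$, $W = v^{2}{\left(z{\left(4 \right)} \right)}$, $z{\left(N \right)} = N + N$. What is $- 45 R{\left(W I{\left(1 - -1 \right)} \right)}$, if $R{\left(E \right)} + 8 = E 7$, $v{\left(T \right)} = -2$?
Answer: $-5940$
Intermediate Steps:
$z{\left(N \right)} = 2 N$
$W = 4$ ($W = \left(-2\right)^{2} = 4$)
$I{\left(A \right)} = 7 - \frac{A^{2}}{2}$
$R{\left(E \right)} = -8 + 7 E$ ($R{\left(E \right)} = -8 + E 7 = -8 + 7 E$)
$- 45 R{\left(W I{\left(1 - -1 \right)} \right)} = - 45 \left(-8 + 7 \cdot 4 \left(7 - \frac{\left(1 - -1\right)^{2}}{2}\right)\right) = - 45 \left(-8 + 7 \cdot 4 \left(7 - \frac{\left(1 + 1\right)^{2}}{2}\right)\right) = - 45 \left(-8 + 7 \cdot 4 \left(7 - \frac{2^{2}}{2}\right)\right) = - 45 \left(-8 + 7 \cdot 4 \left(7 - 2\right)\right) = - 45 \left(-8 + 7 \cdot 4 \cdot 5\right) = - 45 \left(-8 + 7 \cdot 20\right) = - 45 \left(-8 + 140\right) = \left(-45\right) 132 = -5940$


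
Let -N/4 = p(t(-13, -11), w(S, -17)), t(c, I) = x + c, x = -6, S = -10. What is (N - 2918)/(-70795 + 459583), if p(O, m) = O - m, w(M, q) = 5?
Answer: -1411/194394 ≈ -0.0072585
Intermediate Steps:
t(c, I) = -6 + c
N = 96 (N = -4*((-6 - 13) - 1*5) = -4*(-19 - 5) = -4*(-24) = 96)
(N - 2918)/(-70795 + 459583) = (96 - 2918)/(-70795 + 459583) = -2822/388788 = -2822*1/388788 = -1411/194394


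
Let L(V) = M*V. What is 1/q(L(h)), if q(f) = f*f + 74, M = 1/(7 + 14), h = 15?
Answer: 49/3651 ≈ 0.013421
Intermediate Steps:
M = 1/21 ≈ 0.047619
L(V) = V/21
q(f) = 74 + f² (q(f) = f² + 74 = 74 + f²)
1/q(L(h)) = 1/(74 + ((1/21)*15)²) = 1/(74 + (5/7)²) = 1/(74 + 25/49) = 1/(3651/49) = 49/3651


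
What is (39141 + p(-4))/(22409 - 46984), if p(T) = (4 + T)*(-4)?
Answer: -39141/24575 ≈ -1.5927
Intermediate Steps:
p(T) = -16 - 4*T
(39141 + p(-4))/(22409 - 46984) = (39141 + (-16 - 4*(-4)))/(22409 - 46984) = (39141 + (-16 + 16))/(-24575) = (39141 + 0)*(-1/24575) = 39141*(-1/24575) = -39141/24575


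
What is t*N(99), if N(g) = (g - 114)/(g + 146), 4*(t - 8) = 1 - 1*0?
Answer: -99/196 ≈ -0.50510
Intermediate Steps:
t = 33/4 (t = 8 + (1 - 1*0)/4 = 8 + (1 + 0)/4 = 8 + (¼)*1 = 8 + ¼ = 33/4 ≈ 8.2500)
N(g) = (-114 + g)/(146 + g)
t*N(99) = 33*((-114 + 99)/(146 + 99))/4 = 33*(-15/245)/4 = 33*((1/245)*(-15))/4 = (33/4)*(-3/49) = -99/196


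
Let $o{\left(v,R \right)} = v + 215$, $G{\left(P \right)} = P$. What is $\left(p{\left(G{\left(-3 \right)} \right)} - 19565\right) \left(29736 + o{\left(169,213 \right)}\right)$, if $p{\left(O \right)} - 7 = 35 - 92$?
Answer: $-590803800$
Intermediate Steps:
$o{\left(v,R \right)} = 215 + v$
$p{\left(O \right)} = -50$ ($p{\left(O \right)} = 7 + \left(35 - 92\right) = 7 - 57 = -50$)
$\left(p{\left(G{\left(-3 \right)} \right)} - 19565\right) \left(29736 + o{\left(169,213 \right)}\right) = \left(-50 - 19565\right) \left(29736 + \left(215 + 169\right)\right) = - 19615 \left(29736 + 384\right) = \left(-19615\right) 30120 = -590803800$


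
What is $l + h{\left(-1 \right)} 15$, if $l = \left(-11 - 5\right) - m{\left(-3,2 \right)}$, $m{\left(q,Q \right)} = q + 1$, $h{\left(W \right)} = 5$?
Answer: $61$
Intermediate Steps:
$m{\left(q,Q \right)} = 1 + q$
$l = -14$ ($l = \left(-11 - 5\right) - \left(1 - 3\right) = -16 - -2 = -16 + 2 = -14$)
$l + h{\left(-1 \right)} 15 = -14 + 5 \cdot 15 = -14 + 75 = 61$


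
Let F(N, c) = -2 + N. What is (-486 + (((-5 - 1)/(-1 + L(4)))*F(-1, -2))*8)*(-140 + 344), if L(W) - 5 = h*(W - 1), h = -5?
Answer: -1119960/11 ≈ -1.0181e+5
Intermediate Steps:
L(W) = 10 - 5*W (L(W) = 5 - 5*(W - 1) = 5 - 5*(-1 + W) = 5 + (5 - 5*W) = 10 - 5*W)
(-486 + (((-5 - 1)/(-1 + L(4)))*F(-1, -2))*8)*(-140 + 344) = (-486 + (((-5 - 1)/(-1 + (10 - 5*4)))*(-2 - 1))*8)*(-140 + 344) = (-486 + (-6/(-1 + (10 - 20))*(-3))*8)*204 = (-486 + (-6/(-1 - 10)*(-3))*8)*204 = (-486 + (-6/(-11)*(-3))*8)*204 = (-486 + (-6*(-1/11)*(-3))*8)*204 = (-486 + ((6/11)*(-3))*8)*204 = (-486 - 18/11*8)*204 = (-486 - 144/11)*204 = -5490/11*204 = -1119960/11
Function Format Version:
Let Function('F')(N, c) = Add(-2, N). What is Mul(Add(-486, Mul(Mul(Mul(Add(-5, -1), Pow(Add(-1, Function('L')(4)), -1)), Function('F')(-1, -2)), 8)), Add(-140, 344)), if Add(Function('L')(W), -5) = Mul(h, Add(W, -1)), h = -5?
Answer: Rational(-1119960, 11) ≈ -1.0181e+5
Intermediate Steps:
Function('L')(W) = Add(10, Mul(-5, W)) (Function('L')(W) = Add(5, Mul(-5, Add(W, -1))) = Add(5, Mul(-5, Add(-1, W))) = Add(5, Add(5, Mul(-5, W))) = Add(10, Mul(-5, W)))
Mul(Add(-486, Mul(Mul(Mul(Add(-5, -1), Pow(Add(-1, Function('L')(4)), -1)), Function('F')(-1, -2)), 8)), Add(-140, 344)) = Mul(Add(-486, Mul(Mul(Mul(Add(-5, -1), Pow(Add(-1, Add(10, Mul(-5, 4))), -1)), Add(-2, -1)), 8)), Add(-140, 344)) = Mul(Add(-486, Mul(Mul(Mul(-6, Pow(Add(-1, Add(10, -20)), -1)), -3), 8)), 204) = Mul(Add(-486, Mul(Mul(Mul(-6, Pow(Add(-1, -10), -1)), -3), 8)), 204) = Mul(Add(-486, Mul(Mul(Mul(-6, Pow(-11, -1)), -3), 8)), 204) = Mul(Add(-486, Mul(Mul(Mul(-6, Rational(-1, 11)), -3), 8)), 204) = Mul(Add(-486, Mul(Mul(Rational(6, 11), -3), 8)), 204) = Mul(Add(-486, Mul(Rational(-18, 11), 8)), 204) = Mul(Add(-486, Rational(-144, 11)), 204) = Mul(Rational(-5490, 11), 204) = Rational(-1119960, 11)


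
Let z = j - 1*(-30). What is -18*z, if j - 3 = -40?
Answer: 126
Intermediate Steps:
j = -37 (j = 3 - 40 = -37)
z = -7 (z = -37 - 1*(-30) = -37 + 30 = -7)
-18*z = -18*(-7) = 126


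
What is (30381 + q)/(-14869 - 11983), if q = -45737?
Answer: 3839/6713 ≈ 0.57188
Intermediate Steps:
(30381 + q)/(-14869 - 11983) = (30381 - 45737)/(-14869 - 11983) = -15356/(-26852) = -15356*(-1/26852) = 3839/6713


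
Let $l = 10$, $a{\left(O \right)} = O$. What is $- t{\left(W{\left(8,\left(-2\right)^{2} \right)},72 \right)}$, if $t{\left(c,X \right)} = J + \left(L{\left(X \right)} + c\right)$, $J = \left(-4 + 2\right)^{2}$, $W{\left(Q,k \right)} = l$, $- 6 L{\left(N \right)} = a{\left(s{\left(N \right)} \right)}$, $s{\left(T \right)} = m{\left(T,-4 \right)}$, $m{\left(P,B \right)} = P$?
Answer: $-2$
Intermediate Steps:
$s{\left(T \right)} = T$
$L{\left(N \right)} = - \frac{N}{6}$
$W{\left(Q,k \right)} = 10$
$J = 4$ ($J = \left(-2\right)^{2} = 4$)
$t{\left(c,X \right)} = 4 + c - \frac{X}{6}$ ($t{\left(c,X \right)} = 4 - \left(- c + \frac{X}{6}\right) = 4 + c - \frac{X}{6}$)
$- t{\left(W{\left(8,\left(-2\right)^{2} \right)},72 \right)} = - (4 + 10 - 12) = \left(-1\right) 2 = -2$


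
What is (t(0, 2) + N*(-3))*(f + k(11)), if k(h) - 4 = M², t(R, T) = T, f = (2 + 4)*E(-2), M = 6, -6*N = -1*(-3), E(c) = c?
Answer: 98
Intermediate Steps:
N = -½ (N = -(-1)*(-3)/6 = -⅙*3 = -½ ≈ -0.50000)
f = -12 (f = (2 + 4)*(-2) = 6*(-2) = -12)
k(h) = 40 (k(h) = 4 + 6² = 4 + 36 = 40)
(t(0, 2) + N*(-3))*(f + k(11)) = (2 - ½*(-3))*(-12 + 40) = (2 + 3/2)*28 = (7/2)*28 = 98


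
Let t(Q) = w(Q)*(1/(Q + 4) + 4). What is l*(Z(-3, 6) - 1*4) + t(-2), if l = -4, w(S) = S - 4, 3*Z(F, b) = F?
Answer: -7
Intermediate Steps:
Z(F, b) = F/3
w(S) = -4 + S
t(Q) = (-4 + Q)*(4 + 1/(4 + Q)) (t(Q) = (-4 + Q)*(1/(Q + 4) + 4) = (-4 + Q)*(1/(4 + Q) + 4) = (-4 + Q)*(4 + 1/(4 + Q)))
l*(Z(-3, 6) - 1*4) + t(-2) = -4*((1/3)*(-3) - 1*4) + (-4 - 2)*(17 + 4*(-2))/(4 - 2) = -4*(-1 - 4) - 6*(17 - 8)/2 = -4*(-5) + (1/2)*(-6)*9 = 20 - 27 = -7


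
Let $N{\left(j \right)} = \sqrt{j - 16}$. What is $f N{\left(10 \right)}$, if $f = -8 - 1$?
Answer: $- 9 i \sqrt{6} \approx - 22.045 i$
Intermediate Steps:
$N{\left(j \right)} = \sqrt{-16 + j}$
$f = -9$
$f N{\left(10 \right)} = - 9 \sqrt{-16 + 10} = - 9 \sqrt{-6} = - 9 i \sqrt{6}$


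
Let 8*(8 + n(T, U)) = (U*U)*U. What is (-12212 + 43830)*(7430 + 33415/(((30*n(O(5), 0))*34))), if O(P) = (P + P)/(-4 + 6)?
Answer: 191590488293/816 ≈ 2.3479e+8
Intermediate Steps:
O(P) = P (O(P) = (2*P)/2 = (2*P)*(½) = P)
n(T, U) = -8 + U³/8 (n(T, U) = -8 + ((U*U)*U)/8 = -8 + (U²*U)/8 = -8 + U³/8)
(-12212 + 43830)*(7430 + 33415/(((30*n(O(5), 0))*34))) = (-12212 + 43830)*(7430 + 33415/(((30*(-8 + (⅛)*0³))*34))) = 31618*(7430 + 33415/(((30*(-8 + (⅛)*0))*34))) = 31618*(7430 + 33415/(((30*(-8 + 0))*34))) = 31618*(7430 + 33415/(((30*(-8))*34))) = 31618*(7430 + 33415/((-240*34))) = 31618*(7430 + 33415/(-8160)) = 31618*(7430 + 33415*(-1/8160)) = 31618*(7430 - 6683/1632) = 31618*(12119077/1632) = 191590488293/816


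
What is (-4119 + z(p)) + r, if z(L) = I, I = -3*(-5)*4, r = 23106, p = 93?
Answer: 19047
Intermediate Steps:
I = 60 (I = 15*4 = 60)
z(L) = 60
(-4119 + z(p)) + r = (-4119 + 60) + 23106 = -4059 + 23106 = 19047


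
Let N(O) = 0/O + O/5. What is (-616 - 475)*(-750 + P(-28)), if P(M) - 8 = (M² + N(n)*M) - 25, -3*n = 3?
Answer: -123283/5 ≈ -24657.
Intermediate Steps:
n = -1 (n = -⅓*3 = -1)
N(O) = O/5 (N(O) = 0 + O*(⅕) = 0 + O/5 = O/5)
P(M) = -17 + M² - M/5 (P(M) = 8 + ((M² + ((⅕)*(-1))*M) - 25) = 8 + ((M² - M/5) - 25) = 8 + (-25 + M² - M/5) = -17 + M² - M/5)
(-616 - 475)*(-750 + P(-28)) = (-616 - 475)*(-750 + (-17 + (-28)² - ⅕*(-28))) = -1091*(-750 + (-17 + 784 + 28/5)) = -1091*(-750 + 3863/5) = -1091*113/5 = -123283/5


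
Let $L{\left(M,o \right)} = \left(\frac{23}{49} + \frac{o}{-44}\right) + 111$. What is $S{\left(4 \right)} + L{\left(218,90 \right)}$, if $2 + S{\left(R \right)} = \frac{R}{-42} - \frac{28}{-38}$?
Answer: $\frac{6640195}{61446} \approx 108.07$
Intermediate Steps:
$L{\left(M,o \right)} = \frac{5462}{49} - \frac{o}{44}$ ($L{\left(M,o \right)} = \left(23 \cdot \frac{1}{49} + o \left(- \frac{1}{44}\right)\right) + 111 = \left(\frac{23}{49} - \frac{o}{44}\right) + 111 = \frac{5462}{49} - \frac{o}{44}$)
$S{\left(R \right)} = - \frac{24}{19} - \frac{R}{42}$ ($S{\left(R \right)} = -2 + \left(\frac{R}{-42} - \frac{28}{-38}\right) = -2 + \left(R \left(- \frac{1}{42}\right) - - \frac{14}{19}\right) = -2 - \left(- \frac{14}{19} + \frac{R}{42}\right) = - \frac{24}{19} - \frac{R}{42}$)
$S{\left(4 \right)} + L{\left(218,90 \right)} = \left(- \frac{24}{19} - \frac{2}{21}\right) + \left(\frac{5462}{49} - \frac{45}{22}\right) = - \frac{542}{399} + \frac{117959}{1078} = \frac{6640195}{61446}$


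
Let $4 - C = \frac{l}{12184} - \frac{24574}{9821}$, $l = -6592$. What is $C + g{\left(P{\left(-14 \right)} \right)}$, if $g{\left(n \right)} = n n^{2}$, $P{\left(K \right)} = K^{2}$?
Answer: $\frac{112622259112526}{14957383} \approx 7.5295 \cdot 10^{6}$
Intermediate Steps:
$g{\left(n \right)} = n^{3}$
$C = \frac{105348238}{14957383}$ ($C = 4 - \left(- \frac{6592}{12184} - \frac{24574}{9821}\right) = 4 - \left(\left(-6592\right) \frac{1}{12184} - \frac{24574}{9821}\right) = 4 - \left(- \frac{824}{1523} - \frac{24574}{9821}\right) = 4 - - \frac{45518706}{14957383} = 4 + \frac{45518706}{14957383} = \frac{105348238}{14957383} \approx 7.0432$)
$C + g{\left(P{\left(-14 \right)} \right)} = \frac{105348238}{14957383} + \left(\left(-14\right)^{2}\right)^{3} = \frac{105348238}{14957383} + 196^{3} = \frac{105348238}{14957383} + 7529536 = \frac{112622259112526}{14957383}$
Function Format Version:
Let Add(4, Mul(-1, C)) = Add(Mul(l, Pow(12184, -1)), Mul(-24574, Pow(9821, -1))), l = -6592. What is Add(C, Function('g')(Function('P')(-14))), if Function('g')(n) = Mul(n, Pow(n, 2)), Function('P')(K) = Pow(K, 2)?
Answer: Rational(112622259112526, 14957383) ≈ 7.5295e+6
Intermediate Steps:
Function('g')(n) = Pow(n, 3)
C = Rational(105348238, 14957383) (C = Add(4, Mul(-1, Add(Mul(-6592, Pow(12184, -1)), Mul(-24574, Pow(9821, -1))))) = Add(4, Mul(-1, Add(Mul(-6592, Rational(1, 12184)), Mul(-24574, Rational(1, 9821))))) = Add(4, Mul(-1, Add(Rational(-824, 1523), Rational(-24574, 9821)))) = Add(4, Mul(-1, Rational(-45518706, 14957383))) = Add(4, Rational(45518706, 14957383)) = Rational(105348238, 14957383) ≈ 7.0432)
Add(C, Function('g')(Function('P')(-14))) = Add(Rational(105348238, 14957383), Pow(Pow(-14, 2), 3)) = Add(Rational(105348238, 14957383), Pow(196, 3)) = Add(Rational(105348238, 14957383), 7529536) = Rational(112622259112526, 14957383)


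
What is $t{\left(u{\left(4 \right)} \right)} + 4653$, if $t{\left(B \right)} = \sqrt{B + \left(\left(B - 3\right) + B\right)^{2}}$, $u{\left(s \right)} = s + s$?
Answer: $4653 + \sqrt{177} \approx 4666.3$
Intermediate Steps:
$u{\left(s \right)} = 2 s$
$t{\left(B \right)} = \sqrt{B + \left(-3 + 2 B\right)^{2}}$ ($t{\left(B \right)} = \sqrt{B + \left(\left(-3 + B\right) + B\right)^{2}} = \sqrt{B + \left(-3 + 2 B\right)^{2}}$)
$t{\left(u{\left(4 \right)} \right)} + 4653 = \sqrt{2 \cdot 4 + \left(-3 + 2 \cdot 2 \cdot 4\right)^{2}} + 4653 = \sqrt{8 + \left(-3 + 2 \cdot 8\right)^{2}} + 4653 = \sqrt{8 + \left(-3 + 16\right)^{2}} + 4653 = \sqrt{8 + 13^{2}} + 4653 = \sqrt{8 + 169} + 4653 = \sqrt{177} + 4653 = 4653 + \sqrt{177}$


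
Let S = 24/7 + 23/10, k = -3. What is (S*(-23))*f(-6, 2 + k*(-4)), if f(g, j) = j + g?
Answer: -36892/35 ≈ -1054.1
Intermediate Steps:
S = 401/70 (S = 24*(⅐) + 23*(⅒) = 24/7 + 23/10 = 401/70 ≈ 5.7286)
f(g, j) = g + j
(S*(-23))*f(-6, 2 + k*(-4)) = ((401/70)*(-23))*(-6 + (2 - 3*(-4))) = -9223*(-6 + (2 + 12))/70 = -9223*(-6 + 14)/70 = -9223/70*8 = -36892/35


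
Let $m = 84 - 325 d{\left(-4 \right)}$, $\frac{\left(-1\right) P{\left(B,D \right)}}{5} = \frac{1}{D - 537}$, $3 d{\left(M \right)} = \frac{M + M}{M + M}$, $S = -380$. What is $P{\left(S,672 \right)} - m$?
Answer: $\frac{656}{27} \approx 24.296$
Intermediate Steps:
$d{\left(M \right)} = \frac{1}{3}$ ($d{\left(M \right)} = \frac{\left(M + M\right) \frac{1}{M + M}}{3} = \frac{2 M \frac{1}{2 M}}{3} = \frac{1}{3} \cdot 1 = \frac{1}{3}$)
$P{\left(B,D \right)} = - \frac{5}{-537 + D}$ ($P{\left(B,D \right)} = - \frac{5}{D - 537} = - \frac{5}{-537 + D}$)
$m = - \frac{73}{3}$ ($m = 84 - \frac{325}{3} = - \frac{73}{3} \approx -24.333$)
$P{\left(S,672 \right)} - m = - \frac{5}{-537 + 672} - - \frac{73}{3} = - \frac{5}{135} + \frac{73}{3} = \left(-5\right) \frac{1}{135} + \frac{73}{3} = - \frac{1}{27} + \frac{73}{3} = \frac{656}{27}$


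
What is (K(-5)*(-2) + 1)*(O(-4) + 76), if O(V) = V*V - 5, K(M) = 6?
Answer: -957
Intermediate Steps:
O(V) = -5 + V² (O(V) = V² - 5 = -5 + V²)
(K(-5)*(-2) + 1)*(O(-4) + 76) = (6*(-2) + 1)*((-5 + (-4)²) + 76) = (-12 + 1)*((-5 + 16) + 76) = -11*(11 + 76) = -11*87 = -957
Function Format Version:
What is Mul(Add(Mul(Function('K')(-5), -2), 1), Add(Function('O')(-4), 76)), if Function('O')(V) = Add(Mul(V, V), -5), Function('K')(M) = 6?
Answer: -957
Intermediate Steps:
Function('O')(V) = Add(-5, Pow(V, 2)) (Function('O')(V) = Add(Pow(V, 2), -5) = Add(-5, Pow(V, 2)))
Mul(Add(Mul(Function('K')(-5), -2), 1), Add(Function('O')(-4), 76)) = Mul(Add(Mul(6, -2), 1), Add(Add(-5, Pow(-4, 2)), 76)) = Mul(Add(-12, 1), Add(Add(-5, 16), 76)) = Mul(-11, Add(11, 76)) = Mul(-11, 87) = -957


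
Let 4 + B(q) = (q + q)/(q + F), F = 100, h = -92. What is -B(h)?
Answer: 27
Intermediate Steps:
B(q) = -4 + 2*q/(100 + q) (B(q) = -4 + (q + q)/(q + 100) = -4 + (2*q)/(100 + q) = -4 + 2*q/(100 + q))
-B(h) = -2*(-200 - 1*(-92))/(100 - 92) = -2*(-200 + 92)/8 = -2*(-108)/8 = -1*(-27) = 27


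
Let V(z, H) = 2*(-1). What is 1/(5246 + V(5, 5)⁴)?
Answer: 1/5262 ≈ 0.00019004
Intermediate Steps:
V(z, H) = -2
1/(5246 + V(5, 5)⁴) = 1/(5246 + (-2)⁴) = 1/(5246 + 16) = 1/5262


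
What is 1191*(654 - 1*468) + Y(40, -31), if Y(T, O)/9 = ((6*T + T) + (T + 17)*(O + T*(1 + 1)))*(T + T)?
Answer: 2434086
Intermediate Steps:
Y(T, O) = 18*T*(7*T + (17 + T)*(O + 2*T)) (Y(T, O) = 9*(((6*T + T) + (T + 17)*(O + T*(1 + 1)))*(T + T)) = 9*((7*T + (17 + T)*(O + T*2))*(2*T)) = 9*((7*T + (17 + T)*(O + 2*T))*(2*T)) = 9*(2*T*(7*T + (17 + T)*(O + 2*T))) = 18*T*(7*T + (17 + T)*(O + 2*T)))
1191*(654 - 1*468) + Y(40, -31) = 1191*(654 - 1*468) + 18*40*(2*40² + 17*(-31) + 41*40 - 31*40) = 1191*(654 - 468) + 18*40*(2*1600 - 527 + 1640 - 1240) = 1191*186 + 18*40*(3200 - 527 + 1640 - 1240) = 221526 + 18*40*3073 = 221526 + 2212560 = 2434086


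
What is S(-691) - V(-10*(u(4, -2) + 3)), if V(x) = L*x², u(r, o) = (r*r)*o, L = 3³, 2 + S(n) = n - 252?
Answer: -2271645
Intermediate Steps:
S(n) = -254 + n (S(n) = -2 + (n - 252) = -2 + (-252 + n) = -254 + n)
L = 27
u(r, o) = o*r² (u(r, o) = r²*o = o*r²)
V(x) = 27*x²
S(-691) - V(-10*(u(4, -2) + 3)) = (-254 - 691) - 27*(-10*(-2*4² + 3))² = -945 - 27*(-10*(-2*16 + 3))² = -945 - 27*(-10*(-32 + 3))² = -945 - 27*(-10*(-29))² = -945 - 27*290² = -945 - 27*84100 = -945 - 1*2270700 = -945 - 2270700 = -2271645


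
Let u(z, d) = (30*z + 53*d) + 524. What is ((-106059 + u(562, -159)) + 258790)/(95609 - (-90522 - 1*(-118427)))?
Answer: 6737/2821 ≈ 2.3882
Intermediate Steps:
u(z, d) = 524 + 30*z + 53*d
((-106059 + u(562, -159)) + 258790)/(95609 - (-90522 - 1*(-118427))) = ((-106059 + (524 + 30*562 + 53*(-159))) + 258790)/(95609 - (-90522 - 1*(-118427))) = ((-106059 + (524 + 16860 - 8427)) + 258790)/(95609 - (-90522 + 118427)) = ((-106059 + 8957) + 258790)/(95609 - 1*27905) = (-97102 + 258790)/(95609 - 27905) = 161688/67704 = 161688*(1/67704) = 6737/2821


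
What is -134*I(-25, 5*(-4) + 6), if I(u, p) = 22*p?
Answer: 41272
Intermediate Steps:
-134*I(-25, 5*(-4) + 6) = -2948*(5*(-4) + 6) = -2948*(-20 + 6) = -2948*(-14) = -134*(-308) = 41272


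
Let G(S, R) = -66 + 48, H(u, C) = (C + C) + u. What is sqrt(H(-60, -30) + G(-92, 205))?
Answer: I*sqrt(138) ≈ 11.747*I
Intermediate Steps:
H(u, C) = u + 2*C (H(u, C) = 2*C + u = u + 2*C)
G(S, R) = -18
sqrt(H(-60, -30) + G(-92, 205)) = sqrt((-60 + 2*(-30)) - 18) = sqrt((-60 - 60) - 18) = sqrt(-120 - 18) = sqrt(-138) = I*sqrt(138)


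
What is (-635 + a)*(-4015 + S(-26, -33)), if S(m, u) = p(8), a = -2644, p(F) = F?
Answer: 13138953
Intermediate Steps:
S(m, u) = 8
(-635 + a)*(-4015 + S(-26, -33)) = (-635 - 2644)*(-4015 + 8) = -3279*(-4007) = 13138953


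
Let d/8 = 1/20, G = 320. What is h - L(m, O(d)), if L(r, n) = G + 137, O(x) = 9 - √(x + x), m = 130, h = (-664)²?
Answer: 440439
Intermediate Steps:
d = ⅖ (d = 8/20 = 8*(1/20) = ⅖ ≈ 0.40000)
h = 440896
O(x) = 9 - √2*√x (O(x) = 9 - √(2*x) = 9 - √2*√x)
L(r, n) = 457 (L(r, n) = 320 + 137 = 457)
h - L(m, O(d)) = 440896 - 1*457 = 440896 - 457 = 440439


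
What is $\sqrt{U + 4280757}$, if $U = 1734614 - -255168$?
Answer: $\sqrt{6270539} \approx 2504.1$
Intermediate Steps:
$U = 1989782$ ($U = 1734614 + 255168 = 1989782$)
$\sqrt{U + 4280757} = \sqrt{1989782 + 4280757} = \sqrt{6270539}$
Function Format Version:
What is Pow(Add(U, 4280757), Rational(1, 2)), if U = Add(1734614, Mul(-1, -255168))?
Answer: Pow(6270539, Rational(1, 2)) ≈ 2504.1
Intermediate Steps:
U = 1989782 (U = Add(1734614, 255168) = 1989782)
Pow(Add(U, 4280757), Rational(1, 2)) = Pow(Add(1989782, 4280757), Rational(1, 2)) = Pow(6270539, Rational(1, 2))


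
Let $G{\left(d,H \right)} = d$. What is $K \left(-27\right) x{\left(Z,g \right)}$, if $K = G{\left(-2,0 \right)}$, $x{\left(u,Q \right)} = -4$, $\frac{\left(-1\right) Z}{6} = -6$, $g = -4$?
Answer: $-216$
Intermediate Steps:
$Z = 36$ ($Z = \left(-6\right) \left(-6\right) = 36$)
$K = -2$
$K \left(-27\right) x{\left(Z,g \right)} = \left(-2\right) \left(-27\right) \left(-4\right) = 54 \left(-4\right) = -216$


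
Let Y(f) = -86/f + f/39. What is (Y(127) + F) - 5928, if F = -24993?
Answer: -153138938/4953 ≈ -30918.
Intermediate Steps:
Y(f) = -86/f + f/39 (Y(f) = -86/f + f*(1/39) = -86/f + f/39)
(Y(127) + F) - 5928 = ((-86/127 + (1/39)*127) - 24993) - 5928 = ((-86*1/127 + 127/39) - 24993) - 5928 = ((-86/127 + 127/39) - 24993) - 5928 = (12775/4953 - 24993) - 5928 = -123777554/4953 - 5928 = -153138938/4953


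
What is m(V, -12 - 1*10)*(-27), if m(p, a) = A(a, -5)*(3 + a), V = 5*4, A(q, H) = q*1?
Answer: -11286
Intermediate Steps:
A(q, H) = q
V = 20
m(p, a) = a*(3 + a)
m(V, -12 - 1*10)*(-27) = ((-12 - 1*10)*(3 + (-12 - 1*10)))*(-27) = ((-12 - 10)*(3 + (-12 - 10)))*(-27) = -22*(3 - 22)*(-27) = -22*(-19)*(-27) = 418*(-27) = -11286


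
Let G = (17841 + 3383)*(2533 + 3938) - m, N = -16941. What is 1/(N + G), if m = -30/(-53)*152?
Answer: 53/7278144279 ≈ 7.2821e-9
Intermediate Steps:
m = 4560/53 (m = -30*(-1/53)*152 = (30/53)*152 = 4560/53 ≈ 86.038)
G = 7279042152/53 (G = (17841 + 3383)*(2533 + 3938) - 1*4560/53 = 21224*6471 - 4560/53 = 137340504 - 4560/53 = 7279042152/53 ≈ 1.3734e+8)
1/(N + G) = 1/(-16941 + 7279042152/53) = 1/(7278144279/53) = 53/7278144279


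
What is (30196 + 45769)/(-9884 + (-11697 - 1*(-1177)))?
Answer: -75965/20404 ≈ -3.7230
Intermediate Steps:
(30196 + 45769)/(-9884 + (-11697 - 1*(-1177))) = 75965/(-9884 + (-11697 + 1177)) = 75965/(-9884 - 10520) = 75965/(-20404) = 75965*(-1/20404) = -75965/20404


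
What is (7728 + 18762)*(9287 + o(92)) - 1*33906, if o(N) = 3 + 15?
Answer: 246455544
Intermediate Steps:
o(N) = 18
(7728 + 18762)*(9287 + o(92)) - 1*33906 = (7728 + 18762)*(9287 + 18) - 1*33906 = 26490*9305 - 33906 = 246489450 - 33906 = 246455544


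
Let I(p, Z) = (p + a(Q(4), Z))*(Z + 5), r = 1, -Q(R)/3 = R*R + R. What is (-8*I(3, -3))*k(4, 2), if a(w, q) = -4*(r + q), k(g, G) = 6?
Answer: -1056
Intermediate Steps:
Q(R) = -3*R - 3*R**2 (Q(R) = -3*(R*R + R) = -3*(R**2 + R) = -3*(R + R**2) = -3*R - 3*R**2)
a(w, q) = -4 - 4*q (a(w, q) = -4*(1 + q) = -4 - 4*q)
I(p, Z) = (5 + Z)*(-4 + p - 4*Z) (I(p, Z) = (p + (-4 - 4*Z))*(Z + 5) = (-4 + p - 4*Z)*(5 + Z) = (5 + Z)*(-4 + p - 4*Z))
(-8*I(3, -3))*k(4, 2) = -8*(-20 - 24*(-3) - 4*(-3)**2 + 5*3 - 3*3)*6 = -8*(-20 + 72 - 4*9 + 15 - 9)*6 = -8*(-20 + 72 - 36 + 15 - 9)*6 = -8*22*6 = -176*6 = -1056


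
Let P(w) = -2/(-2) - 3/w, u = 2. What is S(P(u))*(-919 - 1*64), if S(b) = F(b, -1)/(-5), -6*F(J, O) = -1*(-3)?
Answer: -983/10 ≈ -98.300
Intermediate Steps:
F(J, O) = -1/2 (F(J, O) = -(-1)*(-3)/6 = -1/6*3 = -1/2)
P(w) = 1 - 3/w (P(w) = -2*(-1/2) - 3/w = 1 - 3/w)
S(b) = 1/10 (S(b) = -1/2/(-5) = -1/2*(-1/5) = 1/10)
S(P(u))*(-919 - 1*64) = (-919 - 1*64)/10 = (-919 - 64)/10 = (1/10)*(-983) = -983/10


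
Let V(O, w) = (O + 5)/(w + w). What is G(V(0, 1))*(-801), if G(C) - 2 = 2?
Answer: -3204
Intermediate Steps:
V(O, w) = (5 + O)/(2*w) (V(O, w) = (5 + O)/((2*w)) = (5 + O)*(1/(2*w)) = (5 + O)/(2*w))
G(C) = 4 (G(C) = 2 + 2 = 4)
G(V(0, 1))*(-801) = 4*(-801) = -3204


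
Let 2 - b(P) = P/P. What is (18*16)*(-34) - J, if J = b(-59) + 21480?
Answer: -31273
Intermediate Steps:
b(P) = 1 (b(P) = 2 - P/P = 2 - 1*1 = 2 - 1 = 1)
J = 21481 (J = 1 + 21480 = 21481)
(18*16)*(-34) - J = (18*16)*(-34) - 1*21481 = 288*(-34) - 21481 = -9792 - 21481 = -31273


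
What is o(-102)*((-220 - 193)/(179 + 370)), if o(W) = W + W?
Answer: 28084/183 ≈ 153.46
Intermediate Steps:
o(W) = 2*W
o(-102)*((-220 - 193)/(179 + 370)) = (2*(-102))*((-220 - 193)/(179 + 370)) = -(-84252)/549 = -204*(-413/549) = 28084/183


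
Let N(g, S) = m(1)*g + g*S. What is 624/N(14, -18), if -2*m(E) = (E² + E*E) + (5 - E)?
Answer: -104/49 ≈ -2.1224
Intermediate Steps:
m(E) = -5/2 + E/2 - E² (m(E) = -((E² + E*E) + (5 - E))/2 = -((E² + E²) + (5 - E))/2 = -(2*E² + (5 - E))/2 = -(5 - E + 2*E²)/2 = -5/2 + E/2 - E²)
N(g, S) = -3*g + S*g (N(g, S) = (-5/2 + (½)*1 - 1*1²)*g + g*S = (-5/2 + ½ - 1*1)*g + S*g = (-5/2 + ½ - 1)*g + S*g = -3*g + S*g)
624/N(14, -18) = 624/((14*(-3 - 18))) = 624/((14*(-21))) = 624/(-294) = 624*(-1/294) = -104/49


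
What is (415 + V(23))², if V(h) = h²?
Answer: 891136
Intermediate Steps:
(415 + V(23))² = (415 + 23²)² = (415 + 529)² = 944² = 891136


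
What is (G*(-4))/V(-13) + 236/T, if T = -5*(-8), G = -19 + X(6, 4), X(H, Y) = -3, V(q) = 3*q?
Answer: 1421/390 ≈ 3.6436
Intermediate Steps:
G = -22 (G = -19 - 3 = -22)
T = 40
(G*(-4))/V(-13) + 236/T = (-22*(-4))/((3*(-13))) + 236/40 = 88/(-39) + 236*(1/40) = 88*(-1/39) + 59/10 = -88/39 + 59/10 = 1421/390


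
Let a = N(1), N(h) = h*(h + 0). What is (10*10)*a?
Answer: 100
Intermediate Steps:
N(h) = h² (N(h) = h*h = h²)
a = 1 (a = 1² = 1)
(10*10)*a = (10*10)*1 = 100*1 = 100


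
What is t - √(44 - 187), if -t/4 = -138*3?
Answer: 1656 - I*√143 ≈ 1656.0 - 11.958*I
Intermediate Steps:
t = 1656 (t = -(-552)*3 = -4*(-414) = 1656)
t - √(44 - 187) = 1656 - √(44 - 187) = 1656 - √(-143) = 1656 - I*√143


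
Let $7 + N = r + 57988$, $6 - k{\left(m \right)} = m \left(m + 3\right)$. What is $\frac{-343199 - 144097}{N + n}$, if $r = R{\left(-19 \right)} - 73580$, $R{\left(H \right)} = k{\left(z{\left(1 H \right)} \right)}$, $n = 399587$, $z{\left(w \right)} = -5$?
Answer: $- \frac{30456}{23999} \approx -1.2691$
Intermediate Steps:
$k{\left(m \right)} = 6 - m \left(3 + m\right)$ ($k{\left(m \right)} = 6 - m \left(m + 3\right) = 6 - m \left(3 + m\right)$)
$R{\left(H \right)} = -4$ ($R{\left(H \right)} = 6 - \left(-5\right)^{2} - -15 = 6 - 25 + 15 = -4$)
$r = -73584$ ($r = -4 - 73580 = -73584$)
$N = -15603$ ($N = -7 + \left(-73584 + 57988\right) = -7 - 15596 = -15603$)
$\frac{-343199 - 144097}{N + n} = \frac{-343199 - 144097}{-15603 + 399587} = - \frac{487296}{383984} = \left(-487296\right) \frac{1}{383984} = - \frac{30456}{23999}$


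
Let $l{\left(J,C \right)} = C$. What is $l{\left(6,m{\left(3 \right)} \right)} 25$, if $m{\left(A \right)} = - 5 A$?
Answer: $-375$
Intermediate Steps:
$l{\left(6,m{\left(3 \right)} \right)} 25 = \left(-5\right) 3 \cdot 25 = \left(-15\right) 25 = -375$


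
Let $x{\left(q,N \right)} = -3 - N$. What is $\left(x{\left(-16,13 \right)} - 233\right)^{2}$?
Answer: $62001$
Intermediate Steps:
$\left(x{\left(-16,13 \right)} - 233\right)^{2} = \left(\left(-3 - 13\right) - 233\right)^{2} = \left(-16 - 233\right)^{2} = \left(-249\right)^{2} = 62001$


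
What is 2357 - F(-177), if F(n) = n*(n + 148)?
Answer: -2776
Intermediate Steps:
F(n) = n*(148 + n)
2357 - F(-177) = 2357 - (-177)*(148 - 177) = 2357 - (-177)*(-29) = 2357 - 1*5133 = 2357 - 5133 = -2776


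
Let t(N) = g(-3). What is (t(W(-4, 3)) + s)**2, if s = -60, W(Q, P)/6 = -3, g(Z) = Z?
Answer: 3969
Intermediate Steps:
W(Q, P) = -18 (W(Q, P) = 6*(-3) = -18)
t(N) = -3
(t(W(-4, 3)) + s)**2 = (-3 - 60)**2 = (-63)**2 = 3969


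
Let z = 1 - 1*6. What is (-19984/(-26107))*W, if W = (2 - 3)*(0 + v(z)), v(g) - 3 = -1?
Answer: -39968/26107 ≈ -1.5309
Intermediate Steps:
z = -5 (z = 1 - 6 = -5)
v(g) = 2 (v(g) = 3 - 1 = 2)
W = -2 (W = (2 - 3)*(0 + 2) = -1*2 = -2)
(-19984/(-26107))*W = -19984/(-26107)*(-2) = -19984*(-1/26107)*(-2) = (19984/26107)*(-2) = -39968/26107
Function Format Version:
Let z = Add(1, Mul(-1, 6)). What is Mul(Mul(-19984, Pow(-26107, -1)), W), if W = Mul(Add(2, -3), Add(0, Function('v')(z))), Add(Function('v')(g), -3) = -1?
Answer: Rational(-39968, 26107) ≈ -1.5309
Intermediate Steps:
z = -5 (z = Add(1, -6) = -5)
Function('v')(g) = 2 (Function('v')(g) = Add(3, -1) = 2)
W = -2 (W = Mul(Add(2, -3), Add(0, 2)) = Mul(-1, 2) = -2)
Mul(Mul(-19984, Pow(-26107, -1)), W) = Mul(Mul(-19984, Pow(-26107, -1)), -2) = Mul(Mul(-19984, Rational(-1, 26107)), -2) = Mul(Rational(19984, 26107), -2) = Rational(-39968, 26107)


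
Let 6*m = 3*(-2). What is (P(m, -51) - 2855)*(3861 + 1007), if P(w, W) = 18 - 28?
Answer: -13946820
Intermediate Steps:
m = -1 (m = (3*(-2))/6 = (1/6)*(-6) = -1)
P(w, W) = -10
(P(m, -51) - 2855)*(3861 + 1007) = (-10 - 2855)*(3861 + 1007) = -2865*4868 = -13946820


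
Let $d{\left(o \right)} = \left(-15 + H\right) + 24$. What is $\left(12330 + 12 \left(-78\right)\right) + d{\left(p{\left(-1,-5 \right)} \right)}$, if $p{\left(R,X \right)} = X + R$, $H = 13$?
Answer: $11416$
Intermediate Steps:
$p{\left(R,X \right)} = R + X$
$d{\left(o \right)} = 22$ ($d{\left(o \right)} = \left(-15 + 13\right) + 24 = -2 + 24 = 22$)
$\left(12330 + 12 \left(-78\right)\right) + d{\left(p{\left(-1,-5 \right)} \right)} = \left(12330 + 12 \left(-78\right)\right) + 22 = \left(12330 - 936\right) + 22 = 11394 + 22 = 11416$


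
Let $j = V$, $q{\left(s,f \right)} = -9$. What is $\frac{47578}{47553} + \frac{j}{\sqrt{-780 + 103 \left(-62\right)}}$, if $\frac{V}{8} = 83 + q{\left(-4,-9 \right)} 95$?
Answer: $\frac{47578}{47553} + \frac{3088 i \sqrt{7166}}{3583} \approx 1.0005 + 72.957 i$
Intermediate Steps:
$V = -6176$ ($V = 8 \left(83 - 855\right) = 8 \left(-772\right) = -6176$)
$j = -6176$
$\frac{47578}{47553} + \frac{j}{\sqrt{-780 + 103 \left(-62\right)}} = \frac{47578}{47553} - \frac{6176}{\sqrt{-780 + 103 \left(-62\right)}} = 47578 \cdot \frac{1}{47553} - \frac{6176}{\sqrt{-780 - 6386}} = \frac{47578}{47553} - \frac{6176}{\sqrt{-7166}} = \frac{47578}{47553} - \frac{6176}{i \sqrt{7166}} = \frac{47578}{47553} - 6176 \left(- \frac{i \sqrt{7166}}{7166}\right) = \frac{47578}{47553} + \frac{3088 i \sqrt{7166}}{3583}$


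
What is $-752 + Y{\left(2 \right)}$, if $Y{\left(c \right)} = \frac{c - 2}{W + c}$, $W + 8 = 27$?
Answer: $-752$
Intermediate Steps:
$W = 19$ ($W = -8 + 27 = 19$)
$Y{\left(c \right)} = \frac{-2 + c}{19 + c}$ ($Y{\left(c \right)} = \frac{c - 2}{19 + c} = \frac{-2 + c}{19 + c}$)
$-752 + Y{\left(2 \right)} = -752 + \frac{-2 + 2}{19 + 2} = -752 + \frac{1}{21} \cdot 0 = -752 + 0 = -752$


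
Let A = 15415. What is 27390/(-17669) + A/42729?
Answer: -897979675/754978701 ≈ -1.1894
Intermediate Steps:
27390/(-17669) + A/42729 = 27390/(-17669) + 15415/42729 = 27390*(-1/17669) + 15415*(1/42729) = -27390/17669 + 15415/42729 = -897979675/754978701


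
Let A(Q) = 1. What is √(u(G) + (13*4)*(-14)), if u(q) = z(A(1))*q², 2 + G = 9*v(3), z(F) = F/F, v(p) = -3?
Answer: √113 ≈ 10.630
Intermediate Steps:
z(F) = 1
G = -29 (G = -2 + 9*(-3) = -2 - 27 = -29)
u(q) = q² (u(q) = 1*q² = q²)
√(u(G) + (13*4)*(-14)) = √((-29)² + (13*4)*(-14)) = √(841 + 52*(-14)) = √(841 - 728) = √113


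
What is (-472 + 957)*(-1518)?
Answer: -736230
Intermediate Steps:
(-472 + 957)*(-1518) = 485*(-1518) = -736230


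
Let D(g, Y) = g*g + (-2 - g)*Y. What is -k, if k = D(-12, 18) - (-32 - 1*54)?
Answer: -410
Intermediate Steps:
D(g, Y) = g² + Y*(-2 - g)
k = 410 (k = ((-12)² - 2*18 - 1*18*(-12)) - (-32 - 1*54) = (144 - 36 + 216) - (-32 - 54) = 324 - 1*(-86) = 324 + 86 = 410)
-k = -1*410 = -410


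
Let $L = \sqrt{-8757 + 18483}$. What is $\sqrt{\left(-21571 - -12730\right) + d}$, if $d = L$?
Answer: $\sqrt{-8841 + \sqrt{9726}} \approx 93.501 i$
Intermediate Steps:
$L = \sqrt{9726} \approx 98.62$
$d = \sqrt{9726} \approx 98.62$
$\sqrt{\left(-21571 - -12730\right) + d} = \sqrt{\left(-21571 - -12730\right) + \sqrt{9726}} = \sqrt{\left(-21571 + 12730\right) + \sqrt{9726}} = \sqrt{-8841 + \sqrt{9726}}$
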